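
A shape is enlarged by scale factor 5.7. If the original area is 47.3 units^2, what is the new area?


Linear scale factor k = 5.7
Original area = 47.3 units^2
Rule: under a linear scaling by k, areas scale by k^2.
k^2 = 5.7^2 = 32.49
New area = 47.3 * 32.49
New area = 1536.777
1536.777 units^2


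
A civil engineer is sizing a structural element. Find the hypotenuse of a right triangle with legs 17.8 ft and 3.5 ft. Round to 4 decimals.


Shape: right triangle
Legs a = 17.8 ft, b = 3.5 ft
Formula: c = sqrt(a^2 + b^2)
a^2 = 316.84, b^2 = 12.25
a^2 + b^2 = 329.09
c = sqrt(329.09)
c = 18.1408
18.1408 ft


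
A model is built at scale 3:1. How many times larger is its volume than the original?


Linear scale factor k = 3
Rule: under a linear scaling by k, volumes scale by k^3.
k^3 = 3 * 3 * 3
k^3 = 9 * 3
k^3 = 27
Volume scales by a factor of 27.
27 (dimensionless)


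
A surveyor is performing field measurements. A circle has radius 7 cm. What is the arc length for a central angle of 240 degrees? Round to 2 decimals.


Shape: circular arc
Radius r = 7 cm, Angle = 240 degrees
Formula: L = (angle/360) * 2 * pi * r
2 * pi * r = 14 * pi
L = (240/360) * 14 * pi
L = 9.333333 * pi
L = 29.32
29.32 cm


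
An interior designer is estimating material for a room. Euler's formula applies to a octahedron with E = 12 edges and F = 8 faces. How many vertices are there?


Polyhedron: octahedron
Euler's formula for convex polyhedra: V - E + F = 2
Given: E = 12 edges and F = 8 faces
Solve for V:
V = 2 + E - F = 2 + 12 - 8 = 6
6 vertices


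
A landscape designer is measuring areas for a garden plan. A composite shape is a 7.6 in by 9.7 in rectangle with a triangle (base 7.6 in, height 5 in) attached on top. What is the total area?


Composite shape: rectangle + triangle
Rectangle area = 7.6 * 9.7 = 73.72
Triangle area = 0.5 * 7.6 * 5 = 19
Total = 73.72 + 19
Total = 92.72
92.72 in^2


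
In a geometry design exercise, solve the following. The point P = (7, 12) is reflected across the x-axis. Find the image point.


Transformation: reflection
Original point: (7, 12)
Rule for reflection over the x-axis: (x, y) -> (x, -y)
Apply: (7, 12) -> (7, -12)
(7, -12)


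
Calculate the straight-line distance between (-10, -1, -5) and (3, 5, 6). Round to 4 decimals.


3D distance between two points
P1 = (-10, -1, -5), P2 = (3, 5, 6)
Formula: d = sqrt((x2-x1)^2 + (y2-y1)^2 + (z2-z1)^2)
dx = 3 - -10 = 13
dy = 5 - -1 = 6
dz = 6 - -5 = 11
dx^2 + dy^2 + dz^2 = 169 + 36 + 121 = 326
d = sqrt(326)
d = 18.0555
18.0555 units


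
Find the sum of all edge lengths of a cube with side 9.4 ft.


Shape: cube
Side s = 9.4 ft
A cube has 12 edges, all equal.
Formula: total edge length = 12 * s
Total = 12 * 9.4
Total = 112.8
112.8 ft


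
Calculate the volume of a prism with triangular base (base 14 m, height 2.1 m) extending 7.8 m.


Shape: triangular prism
Triangle base = 14 m, triangle height = 2.1 m, prism length L = 7.8 m
Formula: V = (1/2 * b * h_tri) * L
Cross-section area = 0.5 * 14 * 2.1 = 14.7
V = 14.7 * 7.8
V = 114.66
114.66 m^3


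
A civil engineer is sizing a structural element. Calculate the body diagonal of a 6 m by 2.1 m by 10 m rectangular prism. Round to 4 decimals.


Shape: rectangular box (space diagonal)
l = 6 m, w = 2.1 m, h = 10 m
Visualize: the diagonal of the base, then a right triangle with that diagonal and the height.
Formula: d = sqrt(l^2 + w^2 + h^2)
l^2 + w^2 + h^2 = 36 + 4.41 + 100 = 140.41
d = sqrt(140.41)
d = 11.8495
11.8495 m


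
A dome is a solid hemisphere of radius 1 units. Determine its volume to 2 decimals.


Shape: hemisphere (half of a sphere)
Radius r = 1 units
Formula: V = (1/2) * (4/3) * pi * r^3 = (2/3) * pi * r^3
r^3 = 1
(2/3) * 1 = 0.666667
V = 0.666667 * pi
V = 2.09
2.09 units^3


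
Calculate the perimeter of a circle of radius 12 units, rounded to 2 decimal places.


Shape: circle
Radius r = 12 units
Formula: C = 2 * pi * r
C = 2 * pi * 12
C = 24 * pi
C = 75.4
75.4 units


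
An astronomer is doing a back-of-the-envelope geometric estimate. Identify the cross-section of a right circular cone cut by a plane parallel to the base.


Solid: right circular cone
Cutting plane: parallel to the base
Visualize the intersection of the plane with the solid's surface.
The boundary of the cut region is a circle.
circle


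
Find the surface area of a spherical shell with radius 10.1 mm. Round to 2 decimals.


Shape: sphere
Radius r = 10.1 mm
Formula: SA = 4 * pi * r^2
r^2 = 102.01
SA = 4 * pi * 102.01
SA = 408.04 * pi
SA = 1281.9
1281.9 mm^2


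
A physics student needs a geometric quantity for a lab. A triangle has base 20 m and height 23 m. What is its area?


Shape: triangle
Base b = 20 m, Height h = 23 m
Formula: A = (1/2) * b * h
A = 0.5 * 20 * 23
A = 0.5 * 460
A = 230
230 m^2


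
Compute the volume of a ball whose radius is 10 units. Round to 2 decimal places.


Shape: sphere
Radius r = 10 units
Formula: V = (4/3) * pi * r^3
r^3 = 1000
(4/3) * 1000 = 1333.333333
V = 1333.333333 * pi
V = 4188.79
4188.79 units^3


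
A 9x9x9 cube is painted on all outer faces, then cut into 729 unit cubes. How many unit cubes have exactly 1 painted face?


Large cube: 9 x 9 x 9, cut into unit cubes.
n = 9, so n - 2 = 7
Cubes with 1 painted face lie in the interior of each face.
A cube has 6 faces; each contributes (n - 2)^2 = 49 such cubes.
Count = 6 * 49 = 294
294 unit cubes


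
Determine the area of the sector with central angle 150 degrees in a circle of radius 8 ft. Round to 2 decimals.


Shape: circular sector
Radius r = 8 ft, Angle = 150 degrees
Formula: A = (angle/360) * pi * r^2
r^2 = 64
Fraction of circle = 150/360
A = (150/360) * pi * 64
A = 26.666667 * pi
A = 83.78
83.78 ft^2


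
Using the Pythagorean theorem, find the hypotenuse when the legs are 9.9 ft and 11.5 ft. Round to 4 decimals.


Shape: right triangle
Legs a = 9.9 ft, b = 11.5 ft
Formula: c = sqrt(a^2 + b^2)
a^2 = 98.01, b^2 = 132.25
a^2 + b^2 = 230.26
c = sqrt(230.26)
c = 15.1743
15.1743 ft


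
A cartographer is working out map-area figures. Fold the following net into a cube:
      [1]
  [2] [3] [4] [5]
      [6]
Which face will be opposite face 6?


Net: cross layout. Take square 3 as the base (bottom).
Fold the four squares in the horizontal row up around 3: 2 -> left, 4 -> right, 5 wraps to the top.
Fold 1 and 6 up from 3: 1 -> back, 6 -> front.
Opposite pairs are therefore: (1, 6), (2, 4), (3, 5).
Face 6 is opposite face 1.
face 1


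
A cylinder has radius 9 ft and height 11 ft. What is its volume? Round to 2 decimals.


Shape: cylinder
Radius r = 9 ft, Height h = 11 ft
Formula: V = pi * r^2 * h
r^2 = 81
V = pi * 81 * 11
V = 891 * pi
V = 2799.16
2799.16 ft^3


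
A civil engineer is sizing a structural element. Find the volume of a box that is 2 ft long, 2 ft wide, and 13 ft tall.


Shape: rectangular prism
l = 2 ft, w = 2 ft, h = 13 ft
Formula: V = l * w * h
V = 2 * 2 * 13
V = 4 * 13
V = 52
52 ft^3


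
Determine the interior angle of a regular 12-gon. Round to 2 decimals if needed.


Shape: regular dodecagon (12 sides)
Formula: interior angle = (n - 2) * 180 / n
(n - 2) = 10
(n - 2) * 180 = 1800
angle = 1800 / 12
angle = 150
150 degrees


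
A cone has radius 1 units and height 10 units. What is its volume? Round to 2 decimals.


Shape: cone
Radius r = 1 units, Height h = 10 units
Formula: V = (1/3) * pi * r^2 * h
r^2 = 1
pi * r^2 * h = pi * 1 * 10 = 10 * pi
V = 10 * pi / 3
V = 10.47
10.47 units^3


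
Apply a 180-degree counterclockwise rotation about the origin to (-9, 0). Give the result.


Transformation: rotation about the origin
Original point: (-9, 0)
Rule for 180 deg: (x, y) -> (-x, -y)
Apply: (-9, 0) -> (9, 0)
(9, 0)


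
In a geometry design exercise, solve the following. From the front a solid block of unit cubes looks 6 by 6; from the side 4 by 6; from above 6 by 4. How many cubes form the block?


Orthographic views of a solid rectangular block:
Front view 6 x 6 -> length = 6, height = 6
Side view 4 x 6 -> width = 4, height = 6 (consistent)
Top view 6 x 4 -> confirms length = 6, width = 4
The block is 6 x 4 x 6.
Total unit cubes = 6 * 4 * 6 = 144
144 unit cubes


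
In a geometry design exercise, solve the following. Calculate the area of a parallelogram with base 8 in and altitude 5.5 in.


Shape: parallelogram
Base b = 8 in, Height h = 5.5 in
Formula: A = b * h
A = 8 * 5.5
A = 44
44 in^2


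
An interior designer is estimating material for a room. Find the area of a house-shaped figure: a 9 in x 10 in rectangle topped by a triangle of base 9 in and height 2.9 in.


Composite shape: rectangle + triangle
Rectangle area = 9 * 10 = 90
Triangle area = 0.5 * 9 * 2.9 = 13.05
Total = 90 + 13.05
Total = 103.05
103.05 in^2


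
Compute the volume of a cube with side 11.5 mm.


Shape: cube
Side s = 11.5 mm
Formula: V = s^3
V = 11.5 * 11.5 * 11.5
V = 132.25 * 11.5
V = 1520.875
1520.875 mm^3


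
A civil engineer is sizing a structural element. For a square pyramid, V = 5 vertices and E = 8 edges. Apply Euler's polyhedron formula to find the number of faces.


Polyhedron: square pyramid
Euler's formula for convex polyhedra: V - E + F = 2
Given: V = 5 vertices and E = 8 edges
Solve for F:
F = 2 + E - V = 2 + 8 - 5 = 5
5 faces


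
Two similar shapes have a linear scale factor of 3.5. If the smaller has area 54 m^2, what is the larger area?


Linear scale factor k = 3.5
Original area = 54 m^2
Rule: under a linear scaling by k, areas scale by k^2.
k^2 = 3.5^2 = 12.25
New area = 54 * 12.25
New area = 661.5
661.5 m^2


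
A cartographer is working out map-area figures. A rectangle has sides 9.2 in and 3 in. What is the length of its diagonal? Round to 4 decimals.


Shape: rectangle (diagonal via Pythagoras)
Sides: 9.2 in and 3 in
Formula: d = sqrt(l^2 + w^2)
l^2 = 84.64, w^2 = 9
l^2 + w^2 = 93.64
d = sqrt(93.64)
d = 9.6768
9.6768 in


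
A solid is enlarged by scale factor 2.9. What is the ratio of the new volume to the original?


Linear scale factor k = 2.9
Rule: under a linear scaling by k, volumes scale by k^3.
k^3 = 2.9 * 2.9 * 2.9
k^3 = 8.41 * 2.9
k^3 = 24.389
Volume scales by a factor of 24.389.
24.389 (dimensionless)


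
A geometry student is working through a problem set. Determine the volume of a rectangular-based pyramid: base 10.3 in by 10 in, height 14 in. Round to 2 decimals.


Shape: rectangular pyramid
Base: 10.3 in x 10 in, Height h = 14 in
Formula: V = (1/3) * base_area * h
base_area = 10.3 * 10 = 103
base_area * h = 103 * 14 = 1442
V = 1442 / 3
V = 480.67
480.67 in^3


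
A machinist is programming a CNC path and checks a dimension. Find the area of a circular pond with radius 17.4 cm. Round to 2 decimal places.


Shape: circle
Radius r = 17.4 cm
Formula: A = pi * r^2
r^2 = 17.4^2 = 302.76
A = pi * 302.76
A = 951.15
951.15 cm^2


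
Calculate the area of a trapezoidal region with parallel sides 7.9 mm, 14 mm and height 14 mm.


Shape: trapezoid
Parallel sides a = 7.9 mm, b = 14 mm; Height h = 14 mm
Formula: A = (a + b) * h / 2
a + b = 7.9 + 14 = 21.9
A = 21.9 * 14 / 2
A = 306.6 / 2
A = 153.3
153.3 mm^2


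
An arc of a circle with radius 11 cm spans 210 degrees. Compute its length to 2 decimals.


Shape: circular arc
Radius r = 11 cm, Angle = 210 degrees
Formula: L = (angle/360) * 2 * pi * r
2 * pi * r = 22 * pi
L = (210/360) * 22 * pi
L = 12.833333 * pi
L = 40.32
40.32 cm


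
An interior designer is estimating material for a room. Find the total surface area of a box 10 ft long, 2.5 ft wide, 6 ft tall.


Shape: rectangular prism
l = 10 ft, w = 2.5 ft, h = 6 ft
Formula: SA = 2(lw + lh + wh)
lw = 25, lh = 60, wh = 15
lw + lh + wh = 100
SA = 2 * 100
SA = 200
200 ft^2


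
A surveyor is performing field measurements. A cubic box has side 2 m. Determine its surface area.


Shape: cube
Side s = 2 m
A cube has 6 square faces.
Formula: SA = 6 * s^2
s^2 = 4
SA = 6 * 4
SA = 24
24 m^2


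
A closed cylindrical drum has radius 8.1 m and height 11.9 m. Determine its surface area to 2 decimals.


Shape: closed cylinder
Radius r = 8.1 m, Height h = 11.9 m
Formula: SA = 2*pi*r^2 + 2*pi*r*h = 2*pi*r*(r + h)
r + h = 20
2 * r * (r + h) = 2 * 8.1 * 20 = 324
SA = 324 * pi
SA = 1017.88
1017.88 m^2


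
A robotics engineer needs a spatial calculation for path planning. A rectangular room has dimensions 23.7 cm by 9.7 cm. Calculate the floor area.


Shape: rectangle
Length l = 23.7 cm, Width w = 9.7 cm
Formula: A = l * w
A = 23.7 * 9.7
A = 229.89
229.89 cm^2


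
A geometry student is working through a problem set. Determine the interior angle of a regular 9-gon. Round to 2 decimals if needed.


Shape: regular nonagon (9 sides)
Formula: interior angle = (n - 2) * 180 / n
(n - 2) = 7
(n - 2) * 180 = 1260
angle = 1260 / 9
angle = 140
140 degrees


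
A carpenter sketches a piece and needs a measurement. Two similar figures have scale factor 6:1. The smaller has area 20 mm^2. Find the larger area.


Linear scale factor k = 6
Original area = 20 mm^2
Rule: under a linear scaling by k, areas scale by k^2.
k^2 = 6^2 = 36
New area = 20 * 36
New area = 720
720 mm^2


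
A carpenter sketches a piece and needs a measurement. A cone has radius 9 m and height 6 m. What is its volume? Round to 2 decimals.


Shape: cone
Radius r = 9 m, Height h = 6 m
Formula: V = (1/3) * pi * r^2 * h
r^2 = 81
pi * r^2 * h = pi * 81 * 6 = 486 * pi
V = 486 * pi / 3
V = 508.94
508.94 m^3


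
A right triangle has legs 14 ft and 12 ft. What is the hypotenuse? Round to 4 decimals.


Shape: right triangle
Legs a = 14 ft, b = 12 ft
Formula: c = sqrt(a^2 + b^2)
a^2 = 196, b^2 = 144
a^2 + b^2 = 340
c = sqrt(340)
c = 18.4391
18.4391 ft


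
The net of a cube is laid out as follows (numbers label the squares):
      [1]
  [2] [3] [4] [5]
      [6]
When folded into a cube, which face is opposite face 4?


Net: cross layout. Take square 3 as the base (bottom).
Fold the four squares in the horizontal row up around 3: 2 -> left, 4 -> right, 5 wraps to the top.
Fold 1 and 6 up from 3: 1 -> back, 6 -> front.
Opposite pairs are therefore: (1, 6), (2, 4), (3, 5).
Face 4 is opposite face 2.
face 2


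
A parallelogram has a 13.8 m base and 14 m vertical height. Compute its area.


Shape: parallelogram
Base b = 13.8 m, Height h = 14 m
Formula: A = b * h
A = 13.8 * 14
A = 193.2
193.2 m^2


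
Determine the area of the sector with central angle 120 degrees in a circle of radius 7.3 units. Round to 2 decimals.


Shape: circular sector
Radius r = 7.3 units, Angle = 120 degrees
Formula: A = (angle/360) * pi * r^2
r^2 = 53.29
Fraction of circle = 120/360
A = (120/360) * pi * 53.29
A = 17.763333 * pi
A = 55.81
55.81 units^2


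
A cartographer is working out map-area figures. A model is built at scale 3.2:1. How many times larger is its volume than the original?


Linear scale factor k = 3.2
Rule: under a linear scaling by k, volumes scale by k^3.
k^3 = 3.2 * 3.2 * 3.2
k^3 = 10.24 * 3.2
k^3 = 32.768
Volume scales by a factor of 32.768.
32.768 (dimensionless)


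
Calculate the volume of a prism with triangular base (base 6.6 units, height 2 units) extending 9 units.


Shape: triangular prism
Triangle base = 6.6 units, triangle height = 2 units, prism length L = 9 units
Formula: V = (1/2 * b * h_tri) * L
Cross-section area = 0.5 * 6.6 * 2 = 6.6
V = 6.6 * 9
V = 59.4
59.4 units^3


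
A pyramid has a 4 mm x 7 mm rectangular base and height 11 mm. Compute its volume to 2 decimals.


Shape: rectangular pyramid
Base: 4 mm x 7 mm, Height h = 11 mm
Formula: V = (1/3) * base_area * h
base_area = 4 * 7 = 28
base_area * h = 28 * 11 = 308
V = 308 / 3
V = 102.67
102.67 mm^3


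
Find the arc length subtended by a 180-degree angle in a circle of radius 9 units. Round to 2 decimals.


Shape: circular arc
Radius r = 9 units, Angle = 180 degrees
Formula: L = (angle/360) * 2 * pi * r
2 * pi * r = 18 * pi
L = (180/360) * 18 * pi
L = 9 * pi
L = 28.27
28.27 units


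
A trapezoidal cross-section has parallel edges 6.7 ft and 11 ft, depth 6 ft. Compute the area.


Shape: trapezoid
Parallel sides a = 6.7 ft, b = 11 ft; Height h = 6 ft
Formula: A = (a + b) * h / 2
a + b = 6.7 + 11 = 17.7
A = 17.7 * 6 / 2
A = 106.2 / 2
A = 53.1
53.1 ft^2


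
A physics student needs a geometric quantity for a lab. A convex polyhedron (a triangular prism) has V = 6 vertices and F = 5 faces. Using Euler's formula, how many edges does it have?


Polyhedron: triangular prism
Euler's formula for convex polyhedra: V - E + F = 2
Given: V = 6 vertices and F = 5 faces
Solve for E:
E = V + F - 2 = 6 + 5 - 2 = 9
9 edges


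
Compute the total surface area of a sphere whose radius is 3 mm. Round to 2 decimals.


Shape: sphere
Radius r = 3 mm
Formula: SA = 4 * pi * r^2
r^2 = 9
SA = 4 * pi * 9
SA = 36 * pi
SA = 113.1
113.1 mm^2


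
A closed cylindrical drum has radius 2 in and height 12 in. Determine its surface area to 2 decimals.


Shape: closed cylinder
Radius r = 2 in, Height h = 12 in
Formula: SA = 2*pi*r^2 + 2*pi*r*h = 2*pi*r*(r + h)
r + h = 14
2 * r * (r + h) = 2 * 2 * 14 = 56
SA = 56 * pi
SA = 175.93
175.93 in^2


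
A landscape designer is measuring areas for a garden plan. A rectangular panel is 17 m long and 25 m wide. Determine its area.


Shape: rectangle
Length l = 17 m, Width w = 25 m
Formula: A = l * w
A = 17 * 25
A = 425
425 m^2


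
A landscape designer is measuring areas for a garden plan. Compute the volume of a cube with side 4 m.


Shape: cube
Side s = 4 m
Formula: V = s^3
V = 4 * 4 * 4
V = 16 * 4
V = 64
64 m^3


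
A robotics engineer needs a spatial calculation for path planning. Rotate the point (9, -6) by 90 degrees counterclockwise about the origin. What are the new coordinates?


Transformation: rotation about the origin
Original point: (9, -6)
Rule for 90 deg counterclockwise: (x, y) -> (-y, x)
Apply: (9, -6) -> (6, 9)
(6, 9)


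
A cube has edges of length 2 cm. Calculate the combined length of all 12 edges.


Shape: cube
Side s = 2 cm
A cube has 12 edges, all equal.
Formula: total edge length = 12 * s
Total = 12 * 2
Total = 24
24 cm


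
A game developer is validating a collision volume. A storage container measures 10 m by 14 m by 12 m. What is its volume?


Shape: rectangular prism
l = 10 m, w = 14 m, h = 12 m
Formula: V = l * w * h
V = 10 * 14 * 12
V = 140 * 12
V = 1680
1680 m^3


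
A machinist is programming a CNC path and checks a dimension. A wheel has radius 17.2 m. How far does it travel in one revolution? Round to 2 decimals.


Shape: circle
Radius r = 17.2 m
Formula: C = 2 * pi * r
C = 2 * pi * 17.2
C = 34.4 * pi
C = 108.07
108.07 m


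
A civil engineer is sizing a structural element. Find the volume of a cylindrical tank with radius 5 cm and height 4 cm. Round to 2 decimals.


Shape: cylinder
Radius r = 5 cm, Height h = 4 cm
Formula: V = pi * r^2 * h
r^2 = 25
V = pi * 25 * 4
V = 100 * pi
V = 314.16
314.16 cm^3


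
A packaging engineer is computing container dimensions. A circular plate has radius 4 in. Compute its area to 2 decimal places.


Shape: circle
Radius r = 4 in
Formula: A = pi * r^2
r^2 = 4^2 = 16
A = pi * 16
A = 50.27
50.27 in^2


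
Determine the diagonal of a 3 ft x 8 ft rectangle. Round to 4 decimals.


Shape: rectangle (diagonal via Pythagoras)
Sides: 3 ft and 8 ft
Formula: d = sqrt(l^2 + w^2)
l^2 = 9, w^2 = 64
l^2 + w^2 = 73
d = sqrt(73)
d = 8.544
8.544 ft


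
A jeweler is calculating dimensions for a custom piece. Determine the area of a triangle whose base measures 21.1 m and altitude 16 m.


Shape: triangle
Base b = 21.1 m, Height h = 16 m
Formula: A = (1/2) * b * h
A = 0.5 * 21.1 * 16
A = 0.5 * 337.6
A = 168.8
168.8 m^2


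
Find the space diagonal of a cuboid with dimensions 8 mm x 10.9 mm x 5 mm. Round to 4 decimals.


Shape: rectangular box (space diagonal)
l = 8 mm, w = 10.9 mm, h = 5 mm
Visualize: the diagonal of the base, then a right triangle with that diagonal and the height.
Formula: d = sqrt(l^2 + w^2 + h^2)
l^2 + w^2 + h^2 = 64 + 118.81 + 25 = 207.81
d = sqrt(207.81)
d = 14.4156
14.4156 mm


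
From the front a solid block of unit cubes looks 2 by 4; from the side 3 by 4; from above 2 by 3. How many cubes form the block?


Orthographic views of a solid rectangular block:
Front view 2 x 4 -> length = 2, height = 4
Side view 3 x 4 -> width = 3, height = 4 (consistent)
Top view 2 x 3 -> confirms length = 2, width = 3
The block is 2 x 3 x 4.
Total unit cubes = 2 * 3 * 4 = 24
24 unit cubes


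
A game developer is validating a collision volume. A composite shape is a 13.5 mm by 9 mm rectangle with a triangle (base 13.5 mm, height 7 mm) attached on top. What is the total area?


Composite shape: rectangle + triangle
Rectangle area = 13.5 * 9 = 121.5
Triangle area = 0.5 * 13.5 * 7 = 47.25
Total = 121.5 + 47.25
Total = 168.75
168.75 mm^2


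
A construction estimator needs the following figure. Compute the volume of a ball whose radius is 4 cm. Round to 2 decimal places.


Shape: sphere
Radius r = 4 cm
Formula: V = (4/3) * pi * r^3
r^3 = 64
(4/3) * 64 = 85.333333
V = 85.333333 * pi
V = 268.08
268.08 cm^3


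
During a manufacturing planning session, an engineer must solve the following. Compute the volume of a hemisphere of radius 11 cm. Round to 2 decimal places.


Shape: hemisphere (half of a sphere)
Radius r = 11 cm
Formula: V = (1/2) * (4/3) * pi * r^3 = (2/3) * pi * r^3
r^3 = 1331
(2/3) * 1331 = 887.333333
V = 887.333333 * pi
V = 2787.64
2787.64 cm^3


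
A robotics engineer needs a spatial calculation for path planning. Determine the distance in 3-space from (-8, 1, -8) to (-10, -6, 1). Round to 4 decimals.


3D distance between two points
P1 = (-8, 1, -8), P2 = (-10, -6, 1)
Formula: d = sqrt((x2-x1)^2 + (y2-y1)^2 + (z2-z1)^2)
dx = -10 - -8 = -2
dy = -6 - 1 = -7
dz = 1 - -8 = 9
dx^2 + dy^2 + dz^2 = 4 + 49 + 81 = 134
d = sqrt(134)
d = 11.5758
11.5758 units


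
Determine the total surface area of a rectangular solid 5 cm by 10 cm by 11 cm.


Shape: rectangular prism
l = 5 cm, w = 10 cm, h = 11 cm
Formula: SA = 2(lw + lh + wh)
lw = 50, lh = 55, wh = 110
lw + lh + wh = 215
SA = 2 * 215
SA = 430
430 cm^2


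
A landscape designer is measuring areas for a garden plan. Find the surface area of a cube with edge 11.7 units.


Shape: cube
Side s = 11.7 units
A cube has 6 square faces.
Formula: SA = 6 * s^2
s^2 = 136.89
SA = 6 * 136.89
SA = 821.34
821.34 units^2


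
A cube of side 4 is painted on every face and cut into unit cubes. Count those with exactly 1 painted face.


Large cube: 4 x 4 x 4, cut into unit cubes.
n = 4, so n - 2 = 2
Cubes with 1 painted face lie in the interior of each face.
A cube has 6 faces; each contributes (n - 2)^2 = 4 such cubes.
Count = 6 * 4 = 24
24 unit cubes


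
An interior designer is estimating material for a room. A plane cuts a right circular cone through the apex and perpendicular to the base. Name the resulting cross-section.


Solid: right circular cone
Cutting plane: through the apex and perpendicular to the base
Visualize the intersection of the plane with the solid's surface.
The boundary of the cut region is a isosceles triangle.
isosceles triangle


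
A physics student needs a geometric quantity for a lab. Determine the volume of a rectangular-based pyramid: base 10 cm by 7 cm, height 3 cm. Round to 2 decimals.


Shape: rectangular pyramid
Base: 10 cm x 7 cm, Height h = 3 cm
Formula: V = (1/3) * base_area * h
base_area = 10 * 7 = 70
base_area * h = 70 * 3 = 210
V = 210 / 3
V = 70
70 cm^3


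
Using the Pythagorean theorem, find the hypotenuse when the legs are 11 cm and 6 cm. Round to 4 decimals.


Shape: right triangle
Legs a = 11 cm, b = 6 cm
Formula: c = sqrt(a^2 + b^2)
a^2 = 121, b^2 = 36
a^2 + b^2 = 157
c = sqrt(157)
c = 12.53
12.53 cm


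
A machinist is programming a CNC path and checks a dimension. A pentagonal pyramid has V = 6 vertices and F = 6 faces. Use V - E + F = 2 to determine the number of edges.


Polyhedron: pentagonal pyramid
Euler's formula for convex polyhedra: V - E + F = 2
Given: V = 6 vertices and F = 6 faces
Solve for E:
E = V + F - 2 = 6 + 6 - 2 = 10
10 edges


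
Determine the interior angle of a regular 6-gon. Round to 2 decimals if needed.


Shape: regular hexagon (6 sides)
Formula: interior angle = (n - 2) * 180 / n
(n - 2) = 4
(n - 2) * 180 = 720
angle = 720 / 6
angle = 120
120 degrees


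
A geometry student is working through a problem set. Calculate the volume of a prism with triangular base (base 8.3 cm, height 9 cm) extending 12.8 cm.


Shape: triangular prism
Triangle base = 8.3 cm, triangle height = 9 cm, prism length L = 12.8 cm
Formula: V = (1/2 * b * h_tri) * L
Cross-section area = 0.5 * 8.3 * 9 = 37.35
V = 37.35 * 12.8
V = 478.08
478.08 cm^3


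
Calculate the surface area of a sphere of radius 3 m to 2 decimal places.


Shape: sphere
Radius r = 3 m
Formula: SA = 4 * pi * r^2
r^2 = 9
SA = 4 * pi * 9
SA = 36 * pi
SA = 113.1
113.1 m^2


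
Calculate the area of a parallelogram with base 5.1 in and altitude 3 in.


Shape: parallelogram
Base b = 5.1 in, Height h = 3 in
Formula: A = b * h
A = 5.1 * 3
A = 15.3
15.3 in^2


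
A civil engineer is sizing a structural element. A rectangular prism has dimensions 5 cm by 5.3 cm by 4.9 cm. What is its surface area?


Shape: rectangular prism
l = 5 cm, w = 5.3 cm, h = 4.9 cm
Formula: SA = 2(lw + lh + wh)
lw = 26.5, lh = 24.5, wh = 25.97
lw + lh + wh = 76.97
SA = 2 * 76.97
SA = 153.94
153.94 cm^2


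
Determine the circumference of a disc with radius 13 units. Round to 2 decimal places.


Shape: circle
Radius r = 13 units
Formula: C = 2 * pi * r
C = 2 * pi * 13
C = 26 * pi
C = 81.68
81.68 units


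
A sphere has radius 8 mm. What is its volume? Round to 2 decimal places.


Shape: sphere
Radius r = 8 mm
Formula: V = (4/3) * pi * r^3
r^3 = 512
(4/3) * 512 = 682.666667
V = 682.666667 * pi
V = 2144.66
2144.66 mm^3


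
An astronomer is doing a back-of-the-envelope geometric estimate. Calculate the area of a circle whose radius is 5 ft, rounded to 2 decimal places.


Shape: circle
Radius r = 5 ft
Formula: A = pi * r^2
r^2 = 5^2 = 25
A = pi * 25
A = 78.54
78.54 ft^2


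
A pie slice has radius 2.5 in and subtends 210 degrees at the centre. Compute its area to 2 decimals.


Shape: circular sector
Radius r = 2.5 in, Angle = 210 degrees
Formula: A = (angle/360) * pi * r^2
r^2 = 6.25
Fraction of circle = 210/360
A = (210/360) * pi * 6.25
A = 3.645833 * pi
A = 11.45
11.45 in^2


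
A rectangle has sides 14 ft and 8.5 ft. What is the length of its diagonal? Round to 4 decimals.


Shape: rectangle (diagonal via Pythagoras)
Sides: 14 ft and 8.5 ft
Formula: d = sqrt(l^2 + w^2)
l^2 = 196, w^2 = 72.25
l^2 + w^2 = 268.25
d = sqrt(268.25)
d = 16.3783
16.3783 ft


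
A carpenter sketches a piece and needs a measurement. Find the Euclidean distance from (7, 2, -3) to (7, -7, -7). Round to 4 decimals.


3D distance between two points
P1 = (7, 2, -3), P2 = (7, -7, -7)
Formula: d = sqrt((x2-x1)^2 + (y2-y1)^2 + (z2-z1)^2)
dx = 7 - 7 = 0
dy = -7 - 2 = -9
dz = -7 - -3 = -4
dx^2 + dy^2 + dz^2 = 0 + 81 + 16 = 97
d = sqrt(97)
d = 9.8489
9.8489 units


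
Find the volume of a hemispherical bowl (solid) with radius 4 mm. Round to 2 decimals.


Shape: hemisphere (half of a sphere)
Radius r = 4 mm
Formula: V = (1/2) * (4/3) * pi * r^3 = (2/3) * pi * r^3
r^3 = 64
(2/3) * 64 = 42.666667
V = 42.666667 * pi
V = 134.04
134.04 mm^3


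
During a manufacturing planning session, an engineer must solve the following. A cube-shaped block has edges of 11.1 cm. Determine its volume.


Shape: cube
Side s = 11.1 cm
Formula: V = s^3
V = 11.1 * 11.1 * 11.1
V = 123.21 * 11.1
V = 1367.631
1367.631 cm^3


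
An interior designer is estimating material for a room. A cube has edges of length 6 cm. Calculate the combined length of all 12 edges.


Shape: cube
Side s = 6 cm
A cube has 12 edges, all equal.
Formula: total edge length = 12 * s
Total = 12 * 6
Total = 72
72 cm


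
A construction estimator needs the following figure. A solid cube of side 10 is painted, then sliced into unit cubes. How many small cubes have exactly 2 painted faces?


Large cube: 10 x 10 x 10, cut into unit cubes.
n = 10, so n - 2 = 8
Cubes with 2 painted faces lie along the edges, excluding corners.
A cube has 12 edges; each contributes (n - 2) = 8 such cubes.
Count = 12 * 8 = 96
96 unit cubes


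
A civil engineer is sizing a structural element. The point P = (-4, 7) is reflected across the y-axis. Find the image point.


Transformation: reflection
Original point: (-4, 7)
Rule for reflection over the y-axis: (x, y) -> (-x, y)
Apply: (-4, 7) -> (4, 7)
(4, 7)


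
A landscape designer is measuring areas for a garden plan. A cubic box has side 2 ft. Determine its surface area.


Shape: cube
Side s = 2 ft
A cube has 6 square faces.
Formula: SA = 6 * s^2
s^2 = 4
SA = 6 * 4
SA = 24
24 ft^2


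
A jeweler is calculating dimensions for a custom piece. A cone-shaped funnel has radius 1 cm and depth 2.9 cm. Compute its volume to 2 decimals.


Shape: cone
Radius r = 1 cm, Height h = 2.9 cm
Formula: V = (1/3) * pi * r^2 * h
r^2 = 1
pi * r^2 * h = pi * 1 * 2.9 = 2.9 * pi
V = 2.9 * pi / 3
V = 3.04
3.04 cm^3


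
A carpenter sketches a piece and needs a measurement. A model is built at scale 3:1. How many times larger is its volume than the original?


Linear scale factor k = 3
Rule: under a linear scaling by k, volumes scale by k^3.
k^3 = 3 * 3 * 3
k^3 = 9 * 3
k^3 = 27
Volume scales by a factor of 27.
27 (dimensionless)


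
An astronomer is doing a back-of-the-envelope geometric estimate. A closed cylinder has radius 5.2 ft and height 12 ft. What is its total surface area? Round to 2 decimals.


Shape: closed cylinder
Radius r = 5.2 ft, Height h = 12 ft
Formula: SA = 2*pi*r^2 + 2*pi*r*h = 2*pi*r*(r + h)
r + h = 17.2
2 * r * (r + h) = 2 * 5.2 * 17.2 = 178.88
SA = 178.88 * pi
SA = 561.97
561.97 ft^2


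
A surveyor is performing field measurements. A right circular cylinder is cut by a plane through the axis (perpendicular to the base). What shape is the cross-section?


Solid: right circular cylinder
Cutting plane: through the axis (perpendicular to the base)
Visualize the intersection of the plane with the solid's surface.
The boundary of the cut region is a rectangle.
rectangle


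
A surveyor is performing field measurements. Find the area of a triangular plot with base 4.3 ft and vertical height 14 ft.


Shape: triangle
Base b = 4.3 ft, Height h = 14 ft
Formula: A = (1/2) * b * h
A = 0.5 * 4.3 * 14
A = 0.5 * 60.2
A = 30.1
30.1 ft^2


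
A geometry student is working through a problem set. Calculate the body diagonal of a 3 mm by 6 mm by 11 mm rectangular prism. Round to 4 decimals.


Shape: rectangular box (space diagonal)
l = 3 mm, w = 6 mm, h = 11 mm
Visualize: the diagonal of the base, then a right triangle with that diagonal and the height.
Formula: d = sqrt(l^2 + w^2 + h^2)
l^2 + w^2 + h^2 = 9 + 36 + 121 = 166
d = sqrt(166)
d = 12.8841
12.8841 mm


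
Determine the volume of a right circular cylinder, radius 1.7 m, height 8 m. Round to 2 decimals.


Shape: cylinder
Radius r = 1.7 m, Height h = 8 m
Formula: V = pi * r^2 * h
r^2 = 2.89
V = pi * 2.89 * 8
V = 23.12 * pi
V = 72.63
72.63 m^3


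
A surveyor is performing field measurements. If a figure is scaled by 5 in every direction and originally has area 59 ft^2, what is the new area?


Linear scale factor k = 5
Original area = 59 ft^2
Rule: under a linear scaling by k, areas scale by k^2.
k^2 = 5^2 = 25
New area = 59 * 25
New area = 1475
1475 ft^2


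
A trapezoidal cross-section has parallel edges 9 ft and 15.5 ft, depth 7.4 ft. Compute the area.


Shape: trapezoid
Parallel sides a = 9 ft, b = 15.5 ft; Height h = 7.4 ft
Formula: A = (a + b) * h / 2
a + b = 9 + 15.5 = 24.5
A = 24.5 * 7.4 / 2
A = 181.3 / 2
A = 90.65
90.65 ft^2


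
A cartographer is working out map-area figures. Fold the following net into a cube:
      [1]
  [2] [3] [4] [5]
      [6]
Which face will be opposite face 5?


Net: cross layout. Take square 3 as the base (bottom).
Fold the four squares in the horizontal row up around 3: 2 -> left, 4 -> right, 5 wraps to the top.
Fold 1 and 6 up from 3: 1 -> back, 6 -> front.
Opposite pairs are therefore: (1, 6), (2, 4), (3, 5).
Face 5 is opposite face 3.
face 3


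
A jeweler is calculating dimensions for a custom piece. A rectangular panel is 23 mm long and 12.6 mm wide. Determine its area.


Shape: rectangle
Length l = 23 mm, Width w = 12.6 mm
Formula: A = l * w
A = 23 * 12.6
A = 289.8
289.8 mm^2


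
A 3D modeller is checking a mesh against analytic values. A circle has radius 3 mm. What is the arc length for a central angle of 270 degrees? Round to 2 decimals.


Shape: circular arc
Radius r = 3 mm, Angle = 270 degrees
Formula: L = (angle/360) * 2 * pi * r
2 * pi * r = 6 * pi
L = (270/360) * 6 * pi
L = 4.5 * pi
L = 14.14
14.14 mm


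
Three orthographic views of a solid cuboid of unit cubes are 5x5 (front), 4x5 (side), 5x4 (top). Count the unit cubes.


Orthographic views of a solid rectangular block:
Front view 5 x 5 -> length = 5, height = 5
Side view 4 x 5 -> width = 4, height = 5 (consistent)
Top view 5 x 4 -> confirms length = 5, width = 4
The block is 5 x 4 x 5.
Total unit cubes = 5 * 4 * 5 = 100
100 unit cubes


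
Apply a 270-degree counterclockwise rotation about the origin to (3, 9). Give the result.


Transformation: rotation about the origin
Original point: (3, 9)
Rule for 270 deg counterclockwise: (x, y) -> (y, -x)
Apply: (3, 9) -> (9, -3)
(9, -3)


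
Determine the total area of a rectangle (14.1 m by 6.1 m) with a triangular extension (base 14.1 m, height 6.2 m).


Composite shape: rectangle + triangle
Rectangle area = 14.1 * 6.1 = 86.01
Triangle area = 0.5 * 14.1 * 6.2 = 43.71
Total = 86.01 + 43.71
Total = 129.72
129.72 m^2


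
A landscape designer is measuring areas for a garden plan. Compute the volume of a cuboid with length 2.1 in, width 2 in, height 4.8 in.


Shape: rectangular prism
l = 2.1 in, w = 2 in, h = 4.8 in
Formula: V = l * w * h
V = 2.1 * 2 * 4.8
V = 4.2 * 4.8
V = 20.16
20.16 in^3


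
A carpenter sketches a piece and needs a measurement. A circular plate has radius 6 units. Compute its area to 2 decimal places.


Shape: circle
Radius r = 6 units
Formula: A = pi * r^2
r^2 = 6^2 = 36
A = pi * 36
A = 113.1
113.1 units^2


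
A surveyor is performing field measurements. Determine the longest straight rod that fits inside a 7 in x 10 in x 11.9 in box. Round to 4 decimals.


Shape: rectangular box (space diagonal)
l = 7 in, w = 10 in, h = 11.9 in
Visualize: the diagonal of the base, then a right triangle with that diagonal and the height.
Formula: d = sqrt(l^2 + w^2 + h^2)
l^2 + w^2 + h^2 = 49 + 100 + 141.61 = 290.61
d = sqrt(290.61)
d = 17.0473
17.0473 in


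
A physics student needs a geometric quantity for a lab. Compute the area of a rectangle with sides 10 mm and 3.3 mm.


Shape: rectangle
Length l = 10 mm, Width w = 3.3 mm
Formula: A = l * w
A = 10 * 3.3
A = 33
33 mm^2


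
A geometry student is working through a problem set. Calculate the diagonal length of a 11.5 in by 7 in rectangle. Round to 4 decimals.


Shape: rectangle (diagonal via Pythagoras)
Sides: 11.5 in and 7 in
Formula: d = sqrt(l^2 + w^2)
l^2 = 132.25, w^2 = 49
l^2 + w^2 = 181.25
d = sqrt(181.25)
d = 13.4629
13.4629 in


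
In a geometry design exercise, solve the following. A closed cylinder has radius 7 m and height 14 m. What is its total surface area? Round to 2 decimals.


Shape: closed cylinder
Radius r = 7 m, Height h = 14 m
Formula: SA = 2*pi*r^2 + 2*pi*r*h = 2*pi*r*(r + h)
r + h = 21
2 * r * (r + h) = 2 * 7 * 21 = 294
SA = 294 * pi
SA = 923.63
923.63 m^2


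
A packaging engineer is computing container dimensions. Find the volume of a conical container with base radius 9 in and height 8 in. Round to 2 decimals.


Shape: cone
Radius r = 9 in, Height h = 8 in
Formula: V = (1/3) * pi * r^2 * h
r^2 = 81
pi * r^2 * h = pi * 81 * 8 = 648 * pi
V = 648 * pi / 3
V = 678.58
678.58 in^3


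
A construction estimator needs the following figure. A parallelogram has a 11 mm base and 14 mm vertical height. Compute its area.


Shape: parallelogram
Base b = 11 mm, Height h = 14 mm
Formula: A = b * h
A = 11 * 14
A = 154
154 mm^2


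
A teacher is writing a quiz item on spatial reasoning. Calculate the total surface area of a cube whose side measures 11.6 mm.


Shape: cube
Side s = 11.6 mm
A cube has 6 square faces.
Formula: SA = 6 * s^2
s^2 = 134.56
SA = 6 * 134.56
SA = 807.36
807.36 mm^2


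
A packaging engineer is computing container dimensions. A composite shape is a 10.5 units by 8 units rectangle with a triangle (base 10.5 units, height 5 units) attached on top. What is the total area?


Composite shape: rectangle + triangle
Rectangle area = 10.5 * 8 = 84
Triangle area = 0.5 * 10.5 * 5 = 26.25
Total = 84 + 26.25
Total = 110.25
110.25 units^2


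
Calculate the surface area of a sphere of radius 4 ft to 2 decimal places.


Shape: sphere
Radius r = 4 ft
Formula: SA = 4 * pi * r^2
r^2 = 16
SA = 4 * pi * 16
SA = 64 * pi
SA = 201.06
201.06 ft^2


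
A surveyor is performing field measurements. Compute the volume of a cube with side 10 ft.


Shape: cube
Side s = 10 ft
Formula: V = s^3
V = 10 * 10 * 10
V = 100 * 10
V = 1000
1000 ft^3


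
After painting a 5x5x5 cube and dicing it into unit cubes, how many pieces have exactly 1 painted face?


Large cube: 5 x 5 x 5, cut into unit cubes.
n = 5, so n - 2 = 3
Cubes with 1 painted face lie in the interior of each face.
A cube has 6 faces; each contributes (n - 2)^2 = 9 such cubes.
Count = 6 * 9 = 54
54 unit cubes


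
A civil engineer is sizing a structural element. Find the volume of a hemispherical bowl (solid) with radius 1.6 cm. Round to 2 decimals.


Shape: hemisphere (half of a sphere)
Radius r = 1.6 cm
Formula: V = (1/2) * (4/3) * pi * r^3 = (2/3) * pi * r^3
r^3 = 4.096
(2/3) * 4.096 = 2.730667
V = 2.730667 * pi
V = 8.58
8.58 cm^3


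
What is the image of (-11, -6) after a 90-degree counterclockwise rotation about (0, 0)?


Transformation: rotation about the origin
Original point: (-11, -6)
Rule for 90 deg counterclockwise: (x, y) -> (-y, x)
Apply: (-11, -6) -> (6, -11)
(6, -11)


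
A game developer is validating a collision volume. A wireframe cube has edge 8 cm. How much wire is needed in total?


Shape: cube
Side s = 8 cm
A cube has 12 edges, all equal.
Formula: total edge length = 12 * s
Total = 12 * 8
Total = 96
96 cm


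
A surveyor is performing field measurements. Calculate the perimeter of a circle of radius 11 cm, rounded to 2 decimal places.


Shape: circle
Radius r = 11 cm
Formula: C = 2 * pi * r
C = 2 * pi * 11
C = 22 * pi
C = 69.12
69.12 cm


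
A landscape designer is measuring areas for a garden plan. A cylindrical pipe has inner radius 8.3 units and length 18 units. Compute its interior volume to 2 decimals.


Shape: cylinder
Radius r = 8.3 units, Height h = 18 units
Formula: V = pi * r^2 * h
r^2 = 68.89
V = pi * 68.89 * 18
V = 1240.02 * pi
V = 3895.64
3895.64 units^3


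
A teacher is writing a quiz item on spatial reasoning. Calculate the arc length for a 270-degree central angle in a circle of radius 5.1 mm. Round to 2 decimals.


Shape: circular arc
Radius r = 5.1 mm, Angle = 270 degrees
Formula: L = (angle/360) * 2 * pi * r
2 * pi * r = 10.2 * pi
L = (270/360) * 10.2 * pi
L = 7.65 * pi
L = 24.03
24.03 mm


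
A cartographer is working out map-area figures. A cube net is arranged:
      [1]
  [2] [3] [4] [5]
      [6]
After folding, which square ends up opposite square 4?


Net: cross layout. Take square 3 as the base (bottom).
Fold the four squares in the horizontal row up around 3: 2 -> left, 4 -> right, 5 wraps to the top.
Fold 1 and 6 up from 3: 1 -> back, 6 -> front.
Opposite pairs are therefore: (1, 6), (2, 4), (3, 5).
Face 4 is opposite face 2.
face 2
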